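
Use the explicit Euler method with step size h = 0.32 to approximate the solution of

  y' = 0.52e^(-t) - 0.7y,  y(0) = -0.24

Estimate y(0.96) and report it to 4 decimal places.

Euler: y_{n+1} = y_n + h·f(t_n, y_n).
t=0.000000, y=-0.240000: f=0.688000 → y ← -0.240000 + 0.32·0.688000 = -0.019840
t=0.320000, y=-0.019840: f=0.391485 → y ← -0.019840 + 0.32·0.391485 = 0.105435
t=0.640000, y=0.105435: f=0.200387 → y ← 0.105435 + 0.32·0.200387 = 0.169559
y(0.96) ≈ 0.1696

0.1696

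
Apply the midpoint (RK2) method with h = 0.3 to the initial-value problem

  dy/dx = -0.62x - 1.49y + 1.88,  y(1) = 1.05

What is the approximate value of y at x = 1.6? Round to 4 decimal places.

0.8433

Midpoint: k1 = f(x_n, y_n); k2 = f(x_n + h/2, y_n + (h/2)·k1); y_{n+1} = y_n + h·k2.
x=1.000000, y=1.050000:
  k1 = f(1.000000, 1.050000) = -0.304500
  k2 = f(1.150000, 1.004325) = -0.329444
  y ← 1.050000 + 0.3·(-0.329444) = 0.951167
x=1.300000, y=0.951167:
  k1 = f(1.300000, 0.951167) = -0.343238
  k2 = f(1.450000, 0.899681) = -0.359525
  y ← 0.951167 + 0.3·(-0.359525) = 0.843309
y(1.6) ≈ 0.8433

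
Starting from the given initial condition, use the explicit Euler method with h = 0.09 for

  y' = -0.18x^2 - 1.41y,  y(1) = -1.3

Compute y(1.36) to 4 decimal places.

Euler: y_{n+1} = y_n + h·f(x_n, y_n).
x=1.000000, y=-1.300000: f=1.653000 → y ← -1.300000 + 0.09·1.653000 = -1.151230
x=1.090000, y=-1.151230: f=1.409376 → y ← -1.151230 + 0.09·1.409376 = -1.024386
x=1.180000, y=-1.024386: f=1.193752 → y ← -1.024386 + 0.09·1.193752 = -0.916948
x=1.270000, y=-0.916948: f=1.002575 → y ← -0.916948 + 0.09·1.002575 = -0.826717
y(1.36) ≈ -0.8267

-0.8267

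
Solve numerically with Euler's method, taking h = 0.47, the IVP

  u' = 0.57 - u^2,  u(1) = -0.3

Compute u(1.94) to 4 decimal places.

Euler: u_{n+1} = u_n + h·f(x_n, u_n).
x=1.000000, u=-0.300000: f=0.480000 → u ← -0.300000 + 0.47·0.480000 = -0.074400
x=1.470000, u=-0.074400: f=0.564465 → u ← -0.074400 + 0.47·0.564465 = 0.190898
u(1.94) ≈ 0.1909

0.1909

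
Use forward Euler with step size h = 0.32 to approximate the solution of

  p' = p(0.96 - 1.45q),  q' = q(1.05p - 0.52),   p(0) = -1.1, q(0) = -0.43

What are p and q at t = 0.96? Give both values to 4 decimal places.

Euler on (p,q): p_{n+1} = p_n + h·p', q_{n+1} = q_n + h·q'.
0.000000: (-1.100000, -0.430000); f=(-1.741850, 0.720250) → (-1.657392, -0.199520)
0.320000: (-1.657392, -0.199520); f=(-2.070586, 0.450967) → (-2.319980, -0.055210)
0.640000: (-2.319980, -0.055210); f=(-2.412907, 0.163201) → (-3.092110, -0.002986)
(p(0.96), q(0.96)) ≈ (-3.0921, -0.0030)

-3.0921, -0.0030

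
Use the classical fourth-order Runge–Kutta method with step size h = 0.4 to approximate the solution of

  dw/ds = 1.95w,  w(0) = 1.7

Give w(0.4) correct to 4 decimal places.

3.7038

RK4: k1 = f(s_n, w_n); k2 = f(s_n + h/2, w_n + (h/2)·k1); k3 = f(s_n + h/2, w_n + (h/2)·k2); k4 = f(s_n + h, w_n + h·k3); w_{n+1} = w_n + (h/6)·(k1 + 2k2 + 2k3 + k4).
s=0.000000, w=1.700000:
  k1 = f(0.000000, 1.700000) = 3.315000
  k2 = f(0.200000, 2.363000) = 4.607850
  k3 = f(0.200000, 2.621570) = 5.112062
  k4 = f(0.400000, 3.744825) = 7.302408
  w ← 1.700000 + (0.4/6)·(k1 + 2k2 + 2k3 + k4) = 3.703815
w(0.4) ≈ 3.7038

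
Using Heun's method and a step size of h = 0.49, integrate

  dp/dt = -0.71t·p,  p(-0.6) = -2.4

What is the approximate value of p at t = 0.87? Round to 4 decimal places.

-2.0643

Heun: k1 = f(t_n, p_n); k2 = f(t_n + h, p_n + h·k1); p_{n+1} = p_n + (h/2)·(k1 + k2).
t=-0.600000, p=-2.400000:
  k1 = f(-0.600000, -2.400000) = -1.022400
  k2 = f(-0.110000, -2.900976) = -0.226566
  p ← -2.400000 + (0.49/2)·(-1.022400 + (-0.226566)) = -2.705997
t=-0.110000, p=-2.705997:
  k1 = f(-0.110000, -2.705997) = -0.211338
  k2 = f(0.380000, -2.809553) = 0.758017
  p ← -2.705997 + (0.49/2)·(-0.211338 + 0.758017) = -2.572060
t=0.380000, p=-2.572060:
  k1 = f(0.380000, -2.572060) = 0.693942
  k2 = f(0.870000, -2.232029) = 1.378724
  p ← -2.572060 + (0.49/2)·(0.693942 + 1.378724) = -2.064257
p(0.87) ≈ -2.0643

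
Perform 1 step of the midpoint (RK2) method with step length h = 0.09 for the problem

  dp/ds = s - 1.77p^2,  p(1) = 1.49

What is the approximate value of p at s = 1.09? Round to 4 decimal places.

Midpoint: k1 = f(s_n, p_n); k2 = f(s_n + h/2, p_n + (h/2)·k1); p_{n+1} = p_n + h·k2.
s=1.000000, p=1.490000:
  k1 = f(1.000000, 1.490000) = -2.929577
  k2 = f(1.045000, 1.358169) = -2.219983
  p ← 1.490000 + 0.09·(-2.219983) = 1.290202
p(1.09) ≈ 1.2902

1.2902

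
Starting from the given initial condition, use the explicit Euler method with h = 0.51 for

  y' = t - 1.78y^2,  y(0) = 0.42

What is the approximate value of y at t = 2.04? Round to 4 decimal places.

Euler: y_{n+1} = y_n + h·f(t_n, y_n).
t=0.000000, y=0.420000: f=-0.313992 → y ← 0.420000 + 0.51·(-0.313992) = 0.259864
t=0.510000, y=0.259864: f=0.389798 → y ← 0.259864 + 0.51·0.389798 = 0.458661
t=1.020000, y=0.458661: f=0.645542 → y ← 0.458661 + 0.51·0.645542 = 0.787887
t=1.530000, y=0.787887: f=0.425036 → y ← 0.787887 + 0.51·0.425036 = 1.004656
y(2.04) ≈ 1.0047

1.0047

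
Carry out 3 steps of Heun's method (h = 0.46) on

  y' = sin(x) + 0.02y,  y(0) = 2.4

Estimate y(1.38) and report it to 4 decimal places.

Heun: k1 = f(x_n, y_n); k2 = f(x_n + h, y_n + h·k1); y_{n+1} = y_n + (h/2)·(k1 + k2).
x=0.000000, y=2.400000:
  k1 = f(0.000000, 2.400000) = 0.048000
  k2 = f(0.460000, 2.422080) = 0.492390
  y ← 2.400000 + (0.46/2)·(0.048000 + 0.492390) = 2.524290
x=0.460000, y=2.524290:
  k1 = f(0.460000, 2.524290) = 0.494434
  k2 = f(0.920000, 2.751729) = 0.850636
  y ← 2.524290 + (0.46/2)·(0.494434 + 0.850636) = 2.833656
x=0.920000, y=2.833656:
  k1 = f(0.920000, 2.833656) = 0.852275
  k2 = f(1.380000, 3.225702) = 1.046368
  y ← 2.833656 + (0.46/2)·(0.852275 + 1.046368) = 3.270343
y(1.38) ≈ 3.2703

3.2703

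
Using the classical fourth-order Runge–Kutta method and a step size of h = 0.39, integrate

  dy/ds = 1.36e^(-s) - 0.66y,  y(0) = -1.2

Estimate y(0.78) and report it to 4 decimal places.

-0.1604

RK4: k1 = f(s_n, y_n); k2 = f(s_n + h/2, y_n + (h/2)·k1); k3 = f(s_n + h/2, y_n + (h/2)·k2); k4 = f(s_n + h, y_n + h·k3); y_{n+1} = y_n + (h/6)·(k1 + 2k2 + 2k3 + k4).
s=0.000000, y=-1.200000:
  k1 = f(0.000000, -1.200000) = 2.152000
  k2 = f(0.195000, -0.780360) = 1.634093
  k3 = f(0.195000, -0.881352) = 1.700747
  k4 = f(0.390000, -0.536709) = 1.275025
  y ← -1.200000 + (0.39/6)·(k1 + 2k2 + 2k3 + k4) = -0.543714
s=0.390000, y=-0.543714:
  k1 = f(0.390000, -0.543714) = 1.279649
  k2 = f(0.585000, -0.294183) = 0.951825
  k3 = f(0.585000, -0.358108) = 0.994016
  k4 = f(0.780000, -0.156048) = 0.726424
  y ← -0.543714 + (0.39/6)·(k1 + 2k2 + 2k3 + k4) = -0.160360
y(0.78) ≈ -0.1604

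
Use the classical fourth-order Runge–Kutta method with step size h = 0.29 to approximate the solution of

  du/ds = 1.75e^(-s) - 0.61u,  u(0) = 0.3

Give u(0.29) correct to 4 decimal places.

0.6534

RK4: k1 = f(s_n, u_n); k2 = f(s_n + h/2, u_n + (h/2)·k1); k3 = f(s_n + h/2, u_n + (h/2)·k2); k4 = f(s_n + h, u_n + h·k3); u_{n+1} = u_n + (h/6)·(k1 + 2k2 + 2k3 + k4).
s=0.000000, u=0.300000:
  k1 = f(0.000000, 0.300000) = 1.567000
  k2 = f(0.145000, 0.527215) = 1.192188
  k3 = f(0.145000, 0.472867) = 1.225340
  k4 = f(0.290000, 0.655349) = 0.909699
  u ← 0.300000 + (0.29/6)·(k1 + 2k2 + 2k3 + k4) = 0.653401
u(0.29) ≈ 0.6534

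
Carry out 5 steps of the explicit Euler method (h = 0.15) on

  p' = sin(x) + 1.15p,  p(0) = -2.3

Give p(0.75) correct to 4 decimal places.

-4.8385

Euler: p_{n+1} = p_n + h·f(x_n, p_n).
x=0.000000, p=-2.300000: f=-2.645000 → p ← -2.300000 + 0.15·(-2.645000) = -2.696750
x=0.150000, p=-2.696750: f=-2.951824 → p ← -2.696750 + 0.15·(-2.951824) = -3.139524
x=0.300000, p=-3.139524: f=-3.314932 → p ← -3.139524 + 0.15·(-3.314932) = -3.636763
x=0.450000, p=-3.636763: f=-3.747312 → p ← -3.636763 + 0.15·(-3.747312) = -4.198860
x=0.600000, p=-4.198860: f=-4.264047 → p ← -4.198860 + 0.15·(-4.264047) = -4.838467
p(0.75) ≈ -4.8385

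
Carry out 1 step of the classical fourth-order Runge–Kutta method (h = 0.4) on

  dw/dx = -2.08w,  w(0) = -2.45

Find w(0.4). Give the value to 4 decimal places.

RK4: k1 = f(x_n, w_n); k2 = f(x_n + h/2, w_n + (h/2)·k1); k3 = f(x_n + h/2, w_n + (h/2)·k2); k4 = f(x_n + h, w_n + h·k3); w_{n+1} = w_n + (h/6)·(k1 + 2k2 + 2k3 + k4).
x=0.000000, w=-2.450000:
  k1 = f(0.000000, -2.450000) = 5.096000
  k2 = f(0.200000, -1.430800) = 2.976064
  k3 = f(0.200000, -1.854787) = 3.857957
  k4 = f(0.400000, -0.906817) = 1.886179
  w ← -2.450000 + (0.4/6)·(k1 + 2k2 + 2k3 + k4) = -1.073319
w(0.4) ≈ -1.0733

-1.0733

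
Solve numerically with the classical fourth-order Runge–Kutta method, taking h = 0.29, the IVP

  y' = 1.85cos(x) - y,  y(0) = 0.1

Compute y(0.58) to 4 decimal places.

RK4: k1 = f(x_n, y_n); k2 = f(x_n + h/2, y_n + (h/2)·k1); k3 = f(x_n + h/2, y_n + (h/2)·k2); k4 = f(x_n + h, y_n + h·k3); y_{n+1} = y_n + (h/6)·(k1 + 2k2 + 2k3 + k4).
x=0.000000, y=0.100000:
  k1 = f(0.000000, 0.100000) = 1.750000
  k2 = f(0.145000, 0.353750) = 1.476836
  k3 = f(0.145000, 0.314141) = 1.516445
  k4 = f(0.290000, 0.539769) = 1.232982
  y ← 0.100000 + (0.29/6)·(k1 + 2k2 + 2k3 + k4) = 0.533528
x=0.290000, y=0.533528:
  k1 = f(0.290000, 0.533528) = 1.239223
  k2 = f(0.435000, 0.713215) = 0.964494
  k3 = f(0.435000, 0.673380) = 1.004330
  k4 = f(0.580000, 0.824784) = 0.722672
  y ← 0.533528 + (0.29/6)·(k1 + 2k2 + 2k3 + k4) = 0.818673
y(0.58) ≈ 0.8187

0.8187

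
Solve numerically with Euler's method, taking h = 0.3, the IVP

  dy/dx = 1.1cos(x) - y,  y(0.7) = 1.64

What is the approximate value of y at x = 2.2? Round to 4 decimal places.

0.3272

Euler: y_{n+1} = y_n + h·f(x_n, y_n).
x=0.700000, y=1.640000: f=-0.798674 → y ← 1.640000 + 0.3·(-0.798674) = 1.400398
x=1.000000, y=1.400398: f=-0.806065 → y ← 1.400398 + 0.3·(-0.806065) = 1.158578
x=1.300000, y=1.158578: f=-0.864330 → y ← 1.158578 + 0.3·(-0.864330) = 0.899279
x=1.600000, y=0.899279: f=-0.931399 → y ← 0.899279 + 0.3·(-0.931399) = 0.619860
x=1.900000, y=0.619860: f=-0.975478 → y ← 0.619860 + 0.3·(-0.975478) = 0.327216
y(2.2) ≈ 0.3272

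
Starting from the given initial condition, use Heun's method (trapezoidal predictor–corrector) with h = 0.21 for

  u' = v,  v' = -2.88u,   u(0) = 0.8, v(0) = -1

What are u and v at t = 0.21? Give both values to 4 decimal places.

0.5392, -1.4203

Heun on (u,v): k1 = f(t_n, state_n); k2 = f(t_n + h, state_n + h·k1); state_{n+1} = state_n + (h/2)·(k1 + k2).
0.000000: (0.800000, -1.000000)
  k1 = (-1.000000, -2.304000)
  predictor → (0.590000, -1.483840)
  k2 = (-1.483840, -1.699200)
  → (0.539197, -1.420336)
(u(0.21), v(0.21)) ≈ (0.5392, -1.4203)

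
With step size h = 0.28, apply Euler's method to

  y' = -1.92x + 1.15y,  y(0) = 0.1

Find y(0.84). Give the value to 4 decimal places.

-0.2690

Euler: y_{n+1} = y_n + h·f(x_n, y_n).
x=0.000000, y=0.100000: f=0.115000 → y ← 0.100000 + 0.28·0.115000 = 0.132200
x=0.280000, y=0.132200: f=-0.385570 → y ← 0.132200 + 0.28·(-0.385570) = 0.024240
x=0.560000, y=0.024240: f=-1.047324 → y ← 0.024240 + 0.28·(-1.047324) = -0.269010
y(0.84) ≈ -0.2690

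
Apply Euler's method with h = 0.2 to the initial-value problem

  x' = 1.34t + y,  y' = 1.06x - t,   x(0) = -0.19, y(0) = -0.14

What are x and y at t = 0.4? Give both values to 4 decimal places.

Euler on (x,y): x_{n+1} = x_n + h·x', y_{n+1} = y_n + h·y'.
0.000000: (-0.190000, -0.140000); f=(-0.140000, -0.201400) → (-0.218000, -0.180280)
0.200000: (-0.218000, -0.180280); f=(0.087720, -0.431080) → (-0.200456, -0.266496)
(x(0.4), y(0.4)) ≈ (-0.2005, -0.2665)

-0.2005, -0.2665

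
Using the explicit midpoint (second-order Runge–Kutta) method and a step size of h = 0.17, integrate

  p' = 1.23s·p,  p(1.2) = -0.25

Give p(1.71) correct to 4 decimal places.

Midpoint: k1 = f(s_n, p_n); k2 = f(s_n + h/2, p_n + (h/2)·k1); p_{n+1} = p_n + h·k2.
s=1.200000, p=-0.250000:
  k1 = f(1.200000, -0.250000) = -0.369000
  k2 = f(1.285000, -0.281365) = -0.444711
  p ← -0.250000 + 0.17·(-0.444711) = -0.325601
s=1.370000, p=-0.325601:
  k1 = f(1.370000, -0.325601) = -0.548670
  k2 = f(1.455000, -0.372238) = -0.666176
  p ← -0.325601 + 0.17·(-0.666176) = -0.438851
s=1.540000, p=-0.438851:
  k1 = f(1.540000, -0.438851) = -0.831271
  k2 = f(1.625000, -0.509509) = -1.018381
  p ← -0.438851 + 0.17·(-1.018381) = -0.611976
p(1.71) ≈ -0.6120

-0.6120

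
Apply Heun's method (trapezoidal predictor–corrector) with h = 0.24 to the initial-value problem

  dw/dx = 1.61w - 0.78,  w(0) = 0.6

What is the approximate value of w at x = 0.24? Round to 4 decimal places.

0.6533

Heun: k1 = f(x_n, w_n); k2 = f(x_n + h, w_n + h·k1); w_{n+1} = w_n + (h/2)·(k1 + k2).
x=0.000000, w=0.600000:
  k1 = f(0.000000, 0.600000) = 0.186000
  k2 = f(0.240000, 0.644640) = 0.257870
  w ← 0.600000 + (0.24/2)·(0.186000 + 0.257870) = 0.653264
w(0.24) ≈ 0.6533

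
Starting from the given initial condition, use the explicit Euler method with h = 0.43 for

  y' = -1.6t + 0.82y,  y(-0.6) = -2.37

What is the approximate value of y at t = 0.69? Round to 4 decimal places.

Euler: y_{n+1} = y_n + h·f(t_n, y_n).
t=-0.600000, y=-2.370000: f=-0.983400 → y ← -2.370000 + 0.43·(-0.983400) = -2.792862
t=-0.170000, y=-2.792862: f=-2.018147 → y ← -2.792862 + 0.43·(-2.018147) = -3.660665
t=0.260000, y=-3.660665: f=-3.417745 → y ← -3.660665 + 0.43·(-3.417745) = -5.130296
y(0.69) ≈ -5.1303

-5.1303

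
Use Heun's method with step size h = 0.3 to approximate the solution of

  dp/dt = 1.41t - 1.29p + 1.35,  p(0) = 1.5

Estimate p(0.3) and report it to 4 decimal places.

Heun: k1 = f(t_n, p_n); k2 = f(t_n + h, p_n + h·k1); p_{n+1} = p_n + (h/2)·(k1 + k2).
t=0.000000, p=1.500000:
  k1 = f(0.000000, 1.500000) = -0.585000
  k2 = f(0.300000, 1.324500) = 0.064395
  p ← 1.500000 + (0.3/2)·(-0.585000 + 0.064395) = 1.421909
p(0.3) ≈ 1.4219

1.4219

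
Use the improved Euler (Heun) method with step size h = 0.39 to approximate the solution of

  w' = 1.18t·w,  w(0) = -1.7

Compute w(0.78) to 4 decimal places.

-2.4110

Heun: k1 = f(t_n, w_n); k2 = f(t_n + h, w_n + h·k1); w_{n+1} = w_n + (h/2)·(k1 + k2).
t=0.000000, w=-1.700000:
  k1 = f(0.000000, -1.700000) = 0.000000
  k2 = f(0.390000, -1.700000) = -0.782340
  w ← -1.700000 + (0.39/2)·(0.000000 + (-0.782340)) = -1.852556
t=0.390000, w=-1.852556:
  k1 = f(0.390000, -1.852556) = -0.852546
  k2 = f(0.780000, -2.185049) = -2.011119
  w ← -1.852556 + (0.39/2)·(-0.852546 + (-2.011119)) = -2.410971
w(0.78) ≈ -2.4110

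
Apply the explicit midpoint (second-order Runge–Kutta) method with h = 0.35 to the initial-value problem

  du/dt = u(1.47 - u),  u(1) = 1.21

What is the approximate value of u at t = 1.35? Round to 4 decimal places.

Midpoint: k1 = f(t_n, u_n); k2 = f(t_n + h/2, u_n + (h/2)·k1); u_{n+1} = u_n + h·k2.
t=1.000000, u=1.210000:
  k1 = f(1.000000, 1.210000) = 0.314600
  k2 = f(1.175000, 1.265055) = 0.259267
  u ← 1.210000 + 0.35·0.259267 = 1.300743
u(1.35) ≈ 1.3007

1.3007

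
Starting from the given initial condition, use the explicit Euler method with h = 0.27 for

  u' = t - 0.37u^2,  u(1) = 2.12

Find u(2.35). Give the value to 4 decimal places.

Euler: u_{n+1} = u_n + h·f(t_n, u_n).
t=1.000000, u=2.120000: f=-0.662928 → u ← 2.120000 + 0.27·(-0.662928) = 1.941009
t=1.270000, u=1.941009: f=-0.123982 → u ← 1.941009 + 0.27·(-0.123982) = 1.907534
t=1.540000, u=1.907534: f=0.193686 → u ← 1.907534 + 0.27·0.193686 = 1.959830
t=1.810000, u=1.959830: f=0.388855 → u ← 1.959830 + 0.27·0.388855 = 2.064820
t=2.080000, u=2.064820: f=0.502511 → u ← 2.064820 + 0.27·0.502511 = 2.200498
u(2.35) ≈ 2.2005

2.2005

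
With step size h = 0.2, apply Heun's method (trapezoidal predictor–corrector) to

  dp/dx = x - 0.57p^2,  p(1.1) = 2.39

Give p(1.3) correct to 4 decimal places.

Heun: k1 = f(x_n, p_n); k2 = f(x_n + h, p_n + h·k1); p_{n+1} = p_n + (h/2)·(k1 + k2).
x=1.100000, p=2.390000:
  k1 = f(1.100000, 2.390000) = -2.155897
  k2 = f(1.300000, 1.958821) = -0.887078
  p ← 2.390000 + (0.2/2)·(-2.155897 + (-0.887078)) = 2.085703
p(1.3) ≈ 2.0857

2.0857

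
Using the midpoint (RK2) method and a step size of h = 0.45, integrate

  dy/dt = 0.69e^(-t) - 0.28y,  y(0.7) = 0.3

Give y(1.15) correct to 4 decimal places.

Midpoint: k1 = f(t_n, y_n); k2 = f(t_n + h/2, y_n + (h/2)·k1); y_{n+1} = y_n + h·k2.
t=0.700000, y=0.300000:
  k1 = f(0.700000, 0.300000) = 0.258644
  k2 = f(0.925000, 0.358195) = 0.173312
  y ← 0.300000 + 0.45·0.173312 = 0.377990
y(1.15) ≈ 0.3780

0.3780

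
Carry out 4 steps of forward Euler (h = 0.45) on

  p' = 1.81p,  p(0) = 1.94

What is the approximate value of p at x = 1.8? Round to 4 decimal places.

21.0295

Euler: p_{n+1} = p_n + h·f(x_n, p_n).
x=0.000000, p=1.940000: f=3.511400 → p ← 1.940000 + 0.45·3.511400 = 3.520130
x=0.450000, p=3.520130: f=6.371435 → p ← 3.520130 + 0.45·6.371435 = 6.387276
x=0.900000, p=6.387276: f=11.560969 → p ← 6.387276 + 0.45·11.560969 = 11.589712
x=1.350000, p=11.589712: f=20.977379 → p ← 11.589712 + 0.45·20.977379 = 21.029533
p(1.8) ≈ 21.0295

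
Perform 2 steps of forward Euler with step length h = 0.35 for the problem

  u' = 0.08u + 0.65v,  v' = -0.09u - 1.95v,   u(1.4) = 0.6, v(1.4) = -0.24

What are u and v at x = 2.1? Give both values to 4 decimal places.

Euler on (u,v): u_{n+1} = u_n + h·u', v_{n+1} = v_n + h·v'.
1.400000: (0.600000, -0.240000); f=(-0.108000, 0.414000) → (0.562200, -0.095100)
1.750000: (0.562200, -0.095100); f=(-0.016839, 0.134847) → (0.556306, -0.047904)
(u(2.1), v(2.1)) ≈ (0.5563, -0.0479)

0.5563, -0.0479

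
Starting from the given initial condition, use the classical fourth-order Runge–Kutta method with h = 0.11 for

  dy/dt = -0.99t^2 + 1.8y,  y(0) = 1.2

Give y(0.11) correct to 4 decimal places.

1.4623

RK4: k1 = f(t_n, y_n); k2 = f(t_n + h/2, y_n + (h/2)·k1); k3 = f(t_n + h/2, y_n + (h/2)·k2); k4 = f(t_n + h, y_n + h·k3); y_{n+1} = y_n + (h/6)·(k1 + 2k2 + 2k3 + k4).
t=0.000000, y=1.200000:
  k1 = f(0.000000, 1.200000) = 2.160000
  k2 = f(0.055000, 1.318800) = 2.370845
  k3 = f(0.055000, 1.330396) = 2.391719
  k4 = f(0.110000, 1.463089) = 2.621581
  y ← 1.200000 + (0.11/6)·(k1 + 2k2 + 2k3 + k4) = 1.462290
y(0.11) ≈ 1.4623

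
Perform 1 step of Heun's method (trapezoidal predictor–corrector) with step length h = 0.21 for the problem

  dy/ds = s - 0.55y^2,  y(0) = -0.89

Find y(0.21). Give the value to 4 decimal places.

-0.9693

Heun: k1 = f(s_n, y_n); k2 = f(s_n + h, y_n + h·k1); y_{n+1} = y_n + (h/2)·(k1 + k2).
s=0.000000, y=-0.890000:
  k1 = f(0.000000, -0.890000) = -0.435655
  k2 = f(0.210000, -0.981488) = -0.319825
  y ← -0.890000 + (0.21/2)·(-0.435655 + (-0.319825)) = -0.969325
y(0.21) ≈ -0.9693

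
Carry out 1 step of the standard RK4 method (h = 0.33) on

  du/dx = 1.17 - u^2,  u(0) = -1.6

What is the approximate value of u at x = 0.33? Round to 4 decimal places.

-2.4834

RK4: k1 = f(x_n, u_n); k2 = f(x_n + h/2, u_n + (h/2)·k1); k3 = f(x_n + h/2, u_n + (h/2)·k2); k4 = f(x_n + h, u_n + h·k3); u_{n+1} = u_n + (h/6)·(k1 + 2k2 + 2k3 + k4).
x=0.000000, u=-1.600000:
  k1 = f(0.000000, -1.600000) = -1.390000
  k2 = f(0.165000, -1.829350) = -2.176521
  k3 = f(0.165000, -1.959126) = -2.668175
  k4 = f(0.330000, -2.480498) = -4.982869
  u ← -1.600000 + (0.33/6)·(k1 + 2k2 + 2k3 + k4) = -2.483424
u(0.33) ≈ -2.4834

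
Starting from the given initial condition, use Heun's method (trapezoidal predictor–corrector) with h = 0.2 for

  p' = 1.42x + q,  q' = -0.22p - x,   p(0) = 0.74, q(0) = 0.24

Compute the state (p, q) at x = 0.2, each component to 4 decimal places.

0.8131, 0.1864

Heun on (p,q): k1 = f(x_n, state_n); k2 = f(x_n + h, state_n + h·k1); state_{n+1} = state_n + (h/2)·(k1 + k2).
0.000000: (0.740000, 0.240000)
  k1 = (0.240000, -0.162800)
  predictor → (0.788000, 0.207440)
  k2 = (0.491440, -0.373360)
  → (0.813144, 0.186384)
(p(0.2), q(0.2)) ≈ (0.8131, 0.1864)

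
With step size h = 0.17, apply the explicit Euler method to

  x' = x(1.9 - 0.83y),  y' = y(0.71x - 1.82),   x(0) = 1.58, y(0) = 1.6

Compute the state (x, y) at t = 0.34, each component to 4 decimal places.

1.9487, 1.2689

Euler on (x,y): x_{n+1} = x_n + h·x', y_{n+1} = y_n + h·y'.
0.000000: (1.580000, 1.600000); f=(0.903760, -1.117120) → (1.733639, 1.410090)
0.170000: (1.733639, 1.410090); f=(1.264908, -0.830707) → (1.948673, 1.268869)
(x(0.34), y(0.34)) ≈ (1.9487, 1.2689)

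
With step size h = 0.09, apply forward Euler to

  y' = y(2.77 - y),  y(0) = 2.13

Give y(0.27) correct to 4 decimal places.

2.4451

Euler: y_{n+1} = y_n + h·f(x_n, y_n).
x=0.000000, y=2.130000: f=1.363200 → y ← 2.130000 + 0.09·1.363200 = 2.252688
x=0.090000, y=2.252688: f=1.165343 → y ← 2.252688 + 0.09·1.165343 = 2.357569
x=0.180000, y=2.357569: f=0.972335 → y ← 2.357569 + 0.09·0.972335 = 2.445079
y(0.27) ≈ 2.4451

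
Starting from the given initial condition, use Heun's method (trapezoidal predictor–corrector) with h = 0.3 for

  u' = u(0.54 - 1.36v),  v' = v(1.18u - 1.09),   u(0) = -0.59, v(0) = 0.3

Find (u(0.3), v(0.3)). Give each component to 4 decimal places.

Heun on (u,v): k1 = f(x_n, state_n); k2 = f(x_n + h, state_n + h·k1); state_{n+1} = state_n + (h/2)·(k1 + k2).
0.000000: (-0.590000, 0.300000)
  k1 = (-0.077880, -0.535860)
  predictor → (-0.613364, 0.139242)
  k2 = (-0.215064, -0.252553)
  → (-0.633942, 0.181738)
(u(0.3), v(0.3)) ≈ (-0.6339, 0.1817)

-0.6339, 0.1817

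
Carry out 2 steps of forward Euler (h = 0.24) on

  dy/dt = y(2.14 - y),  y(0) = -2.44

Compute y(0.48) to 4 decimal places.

Euler: y_{n+1} = y_n + h·f(t_n, y_n).
t=0.000000, y=-2.440000: f=-11.175200 → y ← -2.440000 + 0.24·(-11.175200) = -5.122048
t=0.240000, y=-5.122048: f=-37.196558 → y ← -5.122048 + 0.24·(-37.196558) = -14.049222
y(0.48) ≈ -14.0492

-14.0492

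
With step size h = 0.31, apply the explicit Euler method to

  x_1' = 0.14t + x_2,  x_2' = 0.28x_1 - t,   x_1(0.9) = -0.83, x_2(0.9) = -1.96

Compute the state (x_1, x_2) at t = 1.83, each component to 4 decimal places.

-2.8668, -3.4578

Euler on (x_1,x_2): x_1_{n+1} = x_1_n + h·x_1', x_2_{n+1} = x_2_n + h·x_2'.
0.900000: (-0.830000, -1.960000); f=(-1.834000, -1.132400) → (-1.398540, -2.311044)
1.210000: (-1.398540, -2.311044); f=(-2.141644, -1.601591) → (-2.062450, -2.807537)
1.520000: (-2.062450, -2.807537); f=(-2.594737, -2.097486) → (-2.866818, -3.457758)
(x_1(1.83), x_2(1.83)) ≈ (-2.8668, -3.4578)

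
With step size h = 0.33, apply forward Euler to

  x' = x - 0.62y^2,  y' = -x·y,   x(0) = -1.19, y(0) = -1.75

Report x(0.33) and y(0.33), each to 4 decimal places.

-2.2093, -2.4372

Euler on (x,y): x_{n+1} = x_n + h·x', y_{n+1} = y_n + h·y'.
0.000000: (-1.190000, -1.750000); f=(-3.088750, -2.082500) → (-2.209288, -2.437225)
(x(0.33), y(0.33)) ≈ (-2.2093, -2.4372)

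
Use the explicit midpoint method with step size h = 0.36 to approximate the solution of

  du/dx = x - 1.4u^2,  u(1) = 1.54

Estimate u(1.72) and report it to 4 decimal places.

Midpoint: k1 = f(x_n, u_n); k2 = f(x_n + h/2, u_n + (h/2)·k1); u_{n+1} = u_n + h·k2.
x=1.000000, u=1.540000:
  k1 = f(1.000000, 1.540000) = -2.320240
  k2 = f(1.180000, 1.122357) = -0.583559
  u ← 1.540000 + 0.36·(-0.583559) = 1.329919
x=1.360000, u=1.329919:
  k1 = f(1.360000, 1.329919) = -1.116158
  k2 = f(1.540000, 1.129010) = -0.244530
  u ← 1.329919 + 0.36·(-0.244530) = 1.241888
u(1.72) ≈ 1.2419

1.2419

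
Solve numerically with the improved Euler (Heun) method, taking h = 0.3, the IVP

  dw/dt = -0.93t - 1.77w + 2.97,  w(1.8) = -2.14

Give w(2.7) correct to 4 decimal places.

Heun: k1 = f(t_n, w_n); k2 = f(t_n + h, w_n + h·k1); w_{n+1} = w_n + (h/2)·(k1 + k2).
t=1.800000, w=-2.140000:
  k1 = f(1.800000, -2.140000) = 5.083800
  k2 = f(2.100000, -0.614860) = 2.105302
  w ← -2.140000 + (0.3/2)·(5.083800 + 2.105302) = -1.061635
t=2.100000, w=-1.061635:
  k1 = f(2.100000, -1.061635) = 2.896093
  k2 = f(2.400000, -0.192807) = 1.079268
  w ← -1.061635 + (0.3/2)·(2.896093 + 1.079268) = -0.465330
t=2.400000, w=-0.465330:
  k1 = f(2.400000, -0.465330) = 1.561635
  k2 = f(2.700000, 0.003160) = 0.453407
  w ← -0.465330 + (0.3/2)·(1.561635 + 0.453407) = -0.163074
w(2.7) ≈ -0.1631

-0.1631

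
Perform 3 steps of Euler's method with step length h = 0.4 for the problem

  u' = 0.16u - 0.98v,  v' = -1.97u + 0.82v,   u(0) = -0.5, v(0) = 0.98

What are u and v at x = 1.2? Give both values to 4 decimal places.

Euler on (u,v): u_{n+1} = u_n + h·u', v_{n+1} = v_n + h·v'.
0.000000: (-0.500000, 0.980000); f=(-1.040400, 1.788600) → (-0.916160, 1.695440)
0.400000: (-0.916160, 1.695440); f=(-1.808117, 3.195096) → (-1.639407, 2.973478)
0.800000: (-1.639407, 2.973478); f=(-3.176314, 5.667884) → (-2.909932, 5.240632)
(u(1.2), v(1.2)) ≈ (-2.9099, 5.2406)

-2.9099, 5.2406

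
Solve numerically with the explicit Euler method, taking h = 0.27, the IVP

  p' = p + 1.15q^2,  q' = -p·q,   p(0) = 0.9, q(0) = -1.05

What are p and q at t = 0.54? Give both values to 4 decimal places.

2.0825, -0.4761

Euler on (p,q): p_{n+1} = p_n + h·p', q_{n+1} = q_n + h·q'.
0.000000: (0.900000, -1.050000); f=(2.167875, 0.945000) → (1.485326, -0.794850)
0.270000: (1.485326, -0.794850); f=(2.211881, 1.180612) → (2.082534, -0.476085)
(p(0.54), q(0.54)) ≈ (2.0825, -0.4761)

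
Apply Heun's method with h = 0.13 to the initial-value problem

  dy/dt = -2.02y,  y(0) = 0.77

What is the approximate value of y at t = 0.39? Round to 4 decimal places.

0.3541

Heun: k1 = f(t_n, y_n); k2 = f(t_n + h, y_n + h·k1); y_{n+1} = y_n + (h/2)·(k1 + k2).
t=0.000000, y=0.770000:
  k1 = f(0.000000, 0.770000) = -1.555400
  k2 = f(0.130000, 0.567798) = -1.146952
  y ← 0.770000 + (0.13/2)·(-1.555400 + (-1.146952)) = 0.594347
t=0.130000, y=0.594347:
  k1 = f(0.130000, 0.594347) = -1.200581
  k2 = f(0.260000, 0.438272) = -0.885309
  y ← 0.594347 + (0.13/2)·(-1.200581 + (-0.885309)) = 0.458764
t=0.260000, y=0.458764:
  k1 = f(0.260000, 0.458764) = -0.926704
  k2 = f(0.390000, 0.338293) = -0.683351
  y ← 0.458764 + (0.13/2)·(-0.926704 + (-0.683351)) = 0.354111
y(0.39) ≈ 0.3541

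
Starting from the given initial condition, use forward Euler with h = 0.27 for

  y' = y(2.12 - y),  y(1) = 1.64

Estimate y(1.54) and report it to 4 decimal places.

Euler: y_{n+1} = y_n + h·f(s_n, y_n).
s=1.000000, y=1.640000: f=0.787200 → y ← 1.640000 + 0.27·0.787200 = 1.852544
s=1.270000, y=1.852544: f=0.495474 → y ← 1.852544 + 0.27·0.495474 = 1.986322
y(1.54) ≈ 1.9863

1.9863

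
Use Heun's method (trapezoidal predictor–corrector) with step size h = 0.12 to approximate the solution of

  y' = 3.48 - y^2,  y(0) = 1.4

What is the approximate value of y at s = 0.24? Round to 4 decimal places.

1.6541

Heun: k1 = f(s_n, y_n); k2 = f(s_n + h, y_n + h·k1); y_{n+1} = y_n + (h/2)·(k1 + k2).
s=0.000000, y=1.400000:
  k1 = f(0.000000, 1.400000) = 1.520000
  k2 = f(0.120000, 1.582400) = 0.976010
  y ← 1.400000 + (0.12/2)·(1.520000 + 0.976010) = 1.549761
s=0.120000, y=1.549761:
  k1 = f(0.120000, 1.549761) = 1.078242
  k2 = f(0.240000, 1.679150) = 0.660456
  y ← 1.549761 + (0.12/2)·(1.078242 + 0.660456) = 1.654083
y(0.24) ≈ 1.6541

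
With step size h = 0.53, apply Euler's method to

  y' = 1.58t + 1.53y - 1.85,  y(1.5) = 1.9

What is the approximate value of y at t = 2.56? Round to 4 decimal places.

Euler: y_{n+1} = y_n + h·f(t_n, y_n).
t=1.500000, y=1.900000: f=3.427000 → y ← 1.900000 + 0.53·3.427000 = 3.716310
t=2.030000, y=3.716310: f=7.043354 → y ← 3.716310 + 0.53·7.043354 = 7.449288
y(2.56) ≈ 7.4493

7.4493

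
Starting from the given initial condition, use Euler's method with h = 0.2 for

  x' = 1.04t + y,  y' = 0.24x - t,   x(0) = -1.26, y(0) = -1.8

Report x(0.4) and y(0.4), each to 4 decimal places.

Euler on (x,y): x_{n+1} = x_n + h·x', y_{n+1} = y_n + h·y'.
0.000000: (-1.260000, -1.800000); f=(-1.800000, -0.302400) → (-1.620000, -1.860480)
0.200000: (-1.620000, -1.860480); f=(-1.652480, -0.588800) → (-1.950496, -1.978240)
(x(0.4), y(0.4)) ≈ (-1.9505, -1.9782)

-1.9505, -1.9782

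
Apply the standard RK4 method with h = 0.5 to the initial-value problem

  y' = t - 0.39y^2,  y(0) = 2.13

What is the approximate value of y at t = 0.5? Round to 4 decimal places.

RK4: k1 = f(t_n, y_n); k2 = f(t_n + h/2, y_n + (h/2)·k1); k3 = f(t_n + h/2, y_n + (h/2)·k2); k4 = f(t_n + h, y_n + h·k3); y_{n+1} = y_n + (h/6)·(k1 + 2k2 + 2k3 + k4).
t=0.000000, y=2.130000:
  k1 = f(0.000000, 2.130000) = -1.769391
  k2 = f(0.250000, 1.687652) = -0.860786
  k3 = f(0.250000, 1.914803) = -1.179924
  k4 = f(0.500000, 1.540038) = -0.424970
  y ← 2.130000 + (0.5/6)·(k1 + 2k2 + 2k3 + k4) = 1.607018
y(0.5) ≈ 1.6070

1.6070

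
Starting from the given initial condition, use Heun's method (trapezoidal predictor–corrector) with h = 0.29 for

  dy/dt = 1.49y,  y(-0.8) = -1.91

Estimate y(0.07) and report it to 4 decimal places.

-6.7800

Heun: k1 = f(t_n, y_n); k2 = f(t_n + h, y_n + h·k1); y_{n+1} = y_n + (h/2)·(k1 + k2).
t=-0.800000, y=-1.910000:
  k1 = f(-0.800000, -1.910000) = -2.845900
  k2 = f(-0.510000, -2.735311) = -4.075613
  y ← -1.910000 + (0.29/2)·(-2.845900 + (-4.075613)) = -2.913619
t=-0.510000, y=-2.913619:
  k1 = f(-0.510000, -2.913619) = -4.341293
  k2 = f(-0.220000, -4.172594) = -6.217166
  y ← -2.913619 + (0.29/2)·(-4.341293 + (-6.217166)) = -4.444596
t=-0.220000, y=-4.444596:
  k1 = f(-0.220000, -4.444596) = -6.622448
  k2 = f(0.070000, -6.365106) = -9.484008
  y ← -4.444596 + (0.29/2)·(-6.622448 + (-9.484008)) = -6.780032
y(0.07) ≈ -6.7800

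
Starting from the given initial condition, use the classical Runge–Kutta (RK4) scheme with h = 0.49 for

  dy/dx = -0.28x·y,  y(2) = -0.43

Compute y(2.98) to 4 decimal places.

-0.2172

RK4: k1 = f(x_n, y_n); k2 = f(x_n + h/2, y_n + (h/2)·k1); k3 = f(x_n + h/2, y_n + (h/2)·k2); k4 = f(x_n + h, y_n + h·k3); y_{n+1} = y_n + (h/6)·(k1 + 2k2 + 2k3 + k4).
x=2.000000, y=-0.430000:
  k1 = f(2.000000, -0.430000) = 0.240800
  k2 = f(2.245000, -0.371004) = 0.233213
  k3 = f(2.245000, -0.372863) = 0.234382
  k4 = f(2.490000, -0.315153) = 0.219725
  y ← -0.430000 + (0.49/6)·(k1 + 2k2 + 2k3 + k4) = -0.316017
x=2.490000, y=-0.316017:
  k1 = f(2.490000, -0.316017) = 0.220327
  k2 = f(2.735000, -0.262037) = 0.200668
  k3 = f(2.735000, -0.266853) = 0.204356
  k4 = f(2.980000, -0.215882) = 0.180132
  y ← -0.316017 + (0.49/6)·(k1 + 2k2 + 2k3 + k4) = -0.217159
y(2.98) ≈ -0.2172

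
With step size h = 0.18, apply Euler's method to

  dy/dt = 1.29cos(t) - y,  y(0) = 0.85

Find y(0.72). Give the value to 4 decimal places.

1.0433

Euler: y_{n+1} = y_n + h·f(t_n, y_n).
t=0.000000, y=0.850000: f=0.440000 → y ← 0.850000 + 0.18·0.440000 = 0.929200
t=0.180000, y=0.929200: f=0.339958 → y ← 0.929200 + 0.18·0.339958 = 0.990393
t=0.360000, y=0.990393: f=0.216914 → y ← 0.990393 + 0.18·0.216914 = 1.029437
t=0.540000, y=1.029437: f=0.077007 → y ← 1.029437 + 0.18·0.077007 = 1.043298
y(0.72) ≈ 1.0433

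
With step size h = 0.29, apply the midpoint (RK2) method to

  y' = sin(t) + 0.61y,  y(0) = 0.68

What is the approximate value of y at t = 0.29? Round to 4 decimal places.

0.8528

Midpoint: k1 = f(t_n, y_n); k2 = f(t_n + h/2, y_n + (h/2)·k1); y_{n+1} = y_n + h·k2.
t=0.000000, y=0.680000:
  k1 = f(0.000000, 0.680000) = 0.414800
  k2 = f(0.145000, 0.740146) = 0.595981
  y ← 0.680000 + 0.29·0.595981 = 0.852835
y(0.29) ≈ 0.8528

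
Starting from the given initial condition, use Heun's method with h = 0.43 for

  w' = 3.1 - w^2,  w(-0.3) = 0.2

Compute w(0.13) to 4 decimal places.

1.0304

Heun: k1 = f(x_n, w_n); k2 = f(x_n + h, w_n + h·k1); w_{n+1} = w_n + (h/2)·(k1 + k2).
x=-0.300000, w=0.200000:
  k1 = f(-0.300000, 0.200000) = 3.060000
  k2 = f(0.130000, 1.515800) = 0.802350
  w ← 0.200000 + (0.43/2)·(3.060000 + 0.802350) = 1.030405
w(0.13) ≈ 1.0304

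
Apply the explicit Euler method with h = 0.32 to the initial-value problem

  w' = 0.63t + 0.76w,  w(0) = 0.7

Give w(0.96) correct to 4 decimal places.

Euler: w_{n+1} = w_n + h·f(t_n, w_n).
t=0.000000, w=0.700000: f=0.532000 → w ← 0.700000 + 0.32·0.532000 = 0.870240
t=0.320000, w=0.870240: f=0.862982 → w ← 0.870240 + 0.32·0.862982 = 1.146394
t=0.640000, w=1.146394: f=1.274460 → w ← 1.146394 + 0.32·1.274460 = 1.554221
w(0.96) ≈ 1.5542

1.5542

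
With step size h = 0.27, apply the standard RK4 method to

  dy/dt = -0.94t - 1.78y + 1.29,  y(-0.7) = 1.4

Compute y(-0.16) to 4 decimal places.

RK4: k1 = f(t_n, y_n); k2 = f(t_n + h/2, y_n + (h/2)·k1); k3 = f(t_n + h/2, y_n + (h/2)·k2); k4 = f(t_n + h, y_n + h·k3); y_{n+1} = y_n + (h/6)·(k1 + 2k2 + 2k3 + k4).
t=-0.700000, y=1.400000:
  k1 = f(-0.700000, 1.400000) = -0.544000
  k2 = f(-0.565000, 1.326560) = -0.540177
  k3 = f(-0.565000, 1.327076) = -0.541096
  k4 = f(-0.430000, 1.253904) = -0.537749
  y ← 1.400000 + (0.27/6)·(k1 + 2k2 + 2k3 + k4) = 1.254007
t=-0.430000, y=1.254007:
  k1 = f(-0.430000, 1.254007) = -0.537932
  k2 = f(-0.295000, 1.181386) = -0.535567
  k3 = f(-0.295000, 1.181705) = -0.536135
  k4 = f(-0.160000, 1.109250) = -0.534065
  y ← 1.254007 + (0.27/6)·(k1 + 2k2 + 2k3 + k4) = 1.109314
y(-0.16) ≈ 1.1093

1.1093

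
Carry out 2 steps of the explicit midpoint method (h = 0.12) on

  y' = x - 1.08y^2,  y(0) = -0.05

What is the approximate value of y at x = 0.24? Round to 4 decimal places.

-0.0217

Midpoint: k1 = f(x_n, y_n); k2 = f(x_n + h/2, y_n + (h/2)·k1); y_{n+1} = y_n + h·k2.
x=0.000000, y=-0.050000:
  k1 = f(0.000000, -0.050000) = -0.002700
  k2 = f(0.060000, -0.050162) = 0.057282
  y ← -0.050000 + 0.12·0.057282 = -0.043126
x=0.120000, y=-0.043126:
  k1 = f(0.120000, -0.043126) = 0.117991
  k2 = f(0.180000, -0.036047) = 0.178597
  y ← -0.043126 + 0.12·0.178597 = -0.021694
y(0.24) ≈ -0.0217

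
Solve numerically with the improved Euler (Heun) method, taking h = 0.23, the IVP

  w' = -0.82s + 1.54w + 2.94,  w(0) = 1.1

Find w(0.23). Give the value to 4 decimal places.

2.3329

Heun: k1 = f(s_n, w_n); k2 = f(s_n + h, w_n + h·k1); w_{n+1} = w_n + (h/2)·(k1 + k2).
s=0.000000, w=1.100000:
  k1 = f(0.000000, 1.100000) = 4.634000
  k2 = f(0.230000, 2.165820) = 6.086763
  w ← 1.100000 + (0.23/2)·(4.634000 + 6.086763) = 2.332888
w(0.23) ≈ 2.3329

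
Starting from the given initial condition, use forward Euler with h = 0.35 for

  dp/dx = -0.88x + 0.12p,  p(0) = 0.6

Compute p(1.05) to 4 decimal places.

Euler: p_{n+1} = p_n + h·f(x_n, p_n).
x=0.000000, p=0.600000: f=0.072000 → p ← 0.600000 + 0.35·0.072000 = 0.625200
x=0.350000, p=0.625200: f=-0.232976 → p ← 0.625200 + 0.35·(-0.232976) = 0.543658
x=0.700000, p=0.543658: f=-0.550761 → p ← 0.543658 + 0.35·(-0.550761) = 0.350892
p(1.05) ≈ 0.3509

0.3509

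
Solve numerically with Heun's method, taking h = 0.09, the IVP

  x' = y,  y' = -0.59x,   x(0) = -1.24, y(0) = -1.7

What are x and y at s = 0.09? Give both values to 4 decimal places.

Heun on (x,y): k1 = f(s_n, state_n); k2 = f(s_n + h, state_n + h·k1); state_{n+1} = state_n + (h/2)·(k1 + k2).
0.000000: (-1.240000, -1.700000)
  k1 = (-1.700000, 0.731600)
  predictor → (-1.393000, -1.634156)
  k2 = (-1.634156, 0.821870)
  → (-1.390037, -1.630094)
(x(0.09), y(0.09)) ≈ (-1.3900, -1.6301)

-1.3900, -1.6301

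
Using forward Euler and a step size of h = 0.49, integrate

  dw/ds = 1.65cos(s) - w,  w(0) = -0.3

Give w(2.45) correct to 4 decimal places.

Euler: w_{n+1} = w_n + h·f(s_n, w_n).
s=0.000000, w=-0.300000: f=1.950000 → w ← -0.300000 + 0.49·1.950000 = 0.655500
s=0.490000, w=0.655500: f=0.800349 → w ← 0.655500 + 0.49·0.800349 = 1.047671
s=0.980000, w=1.047671: f=-0.128584 → w ← 1.047671 + 0.49·(-0.128584) = 0.984665
s=1.470000, w=0.984665: f=-0.818633 → w ← 0.984665 + 0.49·(-0.818633) = 0.583535
s=1.960000, w=0.583535: f=-1.209630 → w ← 0.583535 + 0.49·(-1.209630) = -0.009184
w(2.45) ≈ -0.0092

-0.0092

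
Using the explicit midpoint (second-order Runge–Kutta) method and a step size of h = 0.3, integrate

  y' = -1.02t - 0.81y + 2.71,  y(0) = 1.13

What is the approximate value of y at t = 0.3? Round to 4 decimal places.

Midpoint: k1 = f(t_n, y_n); k2 = f(t_n + h/2, y_n + (h/2)·k1); y_{n+1} = y_n + h·k2.
t=0.000000, y=1.130000:
  k1 = f(0.000000, 1.130000) = 1.794700
  k2 = f(0.150000, 1.399205) = 1.423644
  y ← 1.130000 + 0.3·1.423644 = 1.557093
y(0.3) ≈ 1.5571

1.5571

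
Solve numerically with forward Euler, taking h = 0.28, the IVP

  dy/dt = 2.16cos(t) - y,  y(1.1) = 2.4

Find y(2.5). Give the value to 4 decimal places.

Euler: y_{n+1} = y_n + h·f(t_n, y_n).
t=1.100000, y=2.400000: f=-1.420232 → y ← 2.400000 + 0.28·(-1.420232) = 2.002335
t=1.380000, y=2.002335: f=-1.592711 → y ← 2.002335 + 0.28·(-1.592711) = 1.556376
t=1.660000, y=1.556376: f=-1.748800 → y ← 1.556376 + 0.28·(-1.748800) = 1.066712
t=1.940000, y=1.066712: f=-1.846197 → y ← 1.066712 + 0.28·(-1.846197) = 0.549777
t=2.220000, y=0.549777: f=-1.855609 → y ← 0.549777 + 0.28·(-1.855609) = 0.030206
y(2.5) ≈ 0.0302

0.0302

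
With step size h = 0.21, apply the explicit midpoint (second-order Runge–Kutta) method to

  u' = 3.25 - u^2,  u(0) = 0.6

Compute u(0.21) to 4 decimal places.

1.1111

Midpoint: k1 = f(t_n, u_n); k2 = f(t_n + h/2, u_n + (h/2)·k1); u_{n+1} = u_n + h·k2.
t=0.000000, u=0.600000:
  k1 = f(0.000000, 0.600000) = 2.890000
  k2 = f(0.105000, 0.903450) = 2.433778
  u ← 0.600000 + 0.21·2.433778 = 1.111093
u(0.21) ≈ 1.1111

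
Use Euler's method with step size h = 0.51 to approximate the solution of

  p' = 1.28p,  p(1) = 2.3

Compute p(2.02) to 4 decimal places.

6.2830

Euler: p_{n+1} = p_n + h·f(x_n, p_n).
x=1.000000, p=2.300000: f=2.944000 → p ← 2.300000 + 0.51·2.944000 = 3.801440
x=1.510000, p=3.801440: f=4.865843 → p ← 3.801440 + 0.51·4.865843 = 6.283020
p(2.02) ≈ 6.2830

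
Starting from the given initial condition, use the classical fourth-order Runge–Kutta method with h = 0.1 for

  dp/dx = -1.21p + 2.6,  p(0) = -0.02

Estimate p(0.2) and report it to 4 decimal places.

RK4: k1 = f(x_n, p_n); k2 = f(x_n + h/2, p_n + (h/2)·k1); k3 = f(x_n + h/2, p_n + (h/2)·k2); k4 = f(x_n + h, p_n + h·k3); p_{n+1} = p_n + (h/6)·(k1 + 2k2 + 2k3 + k4).
x=0.000000, p=-0.020000:
  k1 = f(0.000000, -0.020000) = 2.624200
  k2 = f(0.050000, 0.111210) = 2.465436
  k3 = f(0.050000, 0.103272) = 2.475041
  k4 = f(0.100000, 0.227504) = 2.324720
  p ← -0.020000 + (0.1/6)·(k1 + 2k2 + 2k3 + k4) = 0.227165
x=0.100000, p=0.227165:
  k1 = f(0.100000, 0.227165) = 2.325131
  k2 = f(0.150000, 0.343421) = 2.184460
  k3 = f(0.150000, 0.336388) = 2.192971
  k4 = f(0.200000, 0.446462) = 2.059781
  p ← 0.227165 + (0.1/6)·(k1 + 2k2 + 2k3 + k4) = 0.446161
p(0.2) ≈ 0.4462

0.4462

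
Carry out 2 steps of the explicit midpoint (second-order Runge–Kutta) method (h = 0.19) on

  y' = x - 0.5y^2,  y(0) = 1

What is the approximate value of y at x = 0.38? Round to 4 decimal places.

Midpoint: k1 = f(x_n, y_n); k2 = f(x_n + h/2, y_n + (h/2)·k1); y_{n+1} = y_n + h·k2.
x=0.000000, y=1.000000:
  k1 = f(0.000000, 1.000000) = -0.500000
  k2 = f(0.095000, 0.952500) = -0.358628
  y ← 1.000000 + 0.19·(-0.358628) = 0.931861
x=0.190000, y=0.931861:
  k1 = f(0.190000, 0.931861) = -0.244182
  k2 = f(0.285000, 0.908663) = -0.127835
  y ← 0.931861 + 0.19·(-0.127835) = 0.907572
y(0.38) ≈ 0.9076

0.9076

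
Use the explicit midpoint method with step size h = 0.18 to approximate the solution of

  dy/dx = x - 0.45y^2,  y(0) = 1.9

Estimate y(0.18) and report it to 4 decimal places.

Midpoint: k1 = f(x_n, y_n); k2 = f(x_n + h/2, y_n + (h/2)·k1); y_{n+1} = y_n + h·k2.
x=0.000000, y=1.900000:
  k1 = f(0.000000, 1.900000) = -1.624500
  k2 = f(0.090000, 1.753795) = -1.294109
  y ← 1.900000 + 0.18·(-1.294109) = 1.667060
y(0.18) ≈ 1.6671

1.6671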